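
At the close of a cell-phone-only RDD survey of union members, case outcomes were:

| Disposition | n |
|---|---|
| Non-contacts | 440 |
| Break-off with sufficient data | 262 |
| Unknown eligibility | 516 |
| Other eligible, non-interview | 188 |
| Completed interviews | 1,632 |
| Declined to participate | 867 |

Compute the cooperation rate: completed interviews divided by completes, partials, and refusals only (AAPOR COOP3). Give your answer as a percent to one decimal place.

59.1%

Numerator = 1632
Denominator = 1632 + 262 + 867 = 2761
COOP3 = 1632 / 2761 = 0.5911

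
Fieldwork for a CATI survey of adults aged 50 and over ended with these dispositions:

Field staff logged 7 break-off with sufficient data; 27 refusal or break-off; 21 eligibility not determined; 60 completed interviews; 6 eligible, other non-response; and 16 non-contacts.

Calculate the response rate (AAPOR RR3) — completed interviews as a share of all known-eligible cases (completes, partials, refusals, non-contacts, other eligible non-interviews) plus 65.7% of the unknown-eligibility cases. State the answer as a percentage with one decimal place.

46.2%

Top → 60
Known eligible → 60 + 7 + 27 + 16 + 6 = 116
Estimated eligible among unknowns → 0.6570 × 21 = 13.80
Denominator → 116 + 13.80 = 129.80
RR3 = 60 / 129.80 = 0.4622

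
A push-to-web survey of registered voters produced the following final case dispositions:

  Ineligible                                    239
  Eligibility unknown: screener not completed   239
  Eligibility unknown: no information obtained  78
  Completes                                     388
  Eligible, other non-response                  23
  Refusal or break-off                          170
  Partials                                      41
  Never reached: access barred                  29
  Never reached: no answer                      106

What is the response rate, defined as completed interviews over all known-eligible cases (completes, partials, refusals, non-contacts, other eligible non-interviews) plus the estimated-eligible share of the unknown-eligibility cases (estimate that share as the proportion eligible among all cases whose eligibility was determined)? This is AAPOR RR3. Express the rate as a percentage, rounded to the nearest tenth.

No contact after all attempts = 106 + 29 = 135
Unknown if eligible = 239 + 78 = 317
Num: 388
Determined eligible: 388 + 41 + 170 + 135 + 23 = 757
e = 757 / (757 + 239) = 757 / 996 = 0.7600
Estimated eligible among unknowns: 0.7600 × 317 = 240.92
Base: 757 + 240.92 = 997.92
RR3 = 388 / 997.92 = 0.3888

38.9%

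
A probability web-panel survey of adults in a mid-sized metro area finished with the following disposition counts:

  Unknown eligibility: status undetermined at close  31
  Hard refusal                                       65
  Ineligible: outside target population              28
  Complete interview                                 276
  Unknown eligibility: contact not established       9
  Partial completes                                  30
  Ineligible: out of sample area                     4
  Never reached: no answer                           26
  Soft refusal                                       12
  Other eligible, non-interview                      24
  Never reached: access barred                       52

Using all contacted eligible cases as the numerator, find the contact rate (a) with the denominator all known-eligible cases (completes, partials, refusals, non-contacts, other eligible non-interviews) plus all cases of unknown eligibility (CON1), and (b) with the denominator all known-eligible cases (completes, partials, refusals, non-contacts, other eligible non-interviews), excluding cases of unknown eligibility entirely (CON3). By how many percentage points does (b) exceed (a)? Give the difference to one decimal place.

Refused = 65 + 12 = 77
Non-contacts = 26 + 52 = 78
Eligibility not determined = 9 + 31 = 40
Ineligible = 28 + 4 = 32
Numerator = 276 + 30 + 77 + 24 = 407
Denom = 276 + 30 + 77 + 78 + 24 + 40 = 525
CON1 = 407 / 525 = 0.7752
Denom = 276 + 30 + 77 + 78 + 24 = 485
CON3 = 407 / 485 = 0.8392
Difference = 83.92 − 77.52 = 6.40 percentage points

6.4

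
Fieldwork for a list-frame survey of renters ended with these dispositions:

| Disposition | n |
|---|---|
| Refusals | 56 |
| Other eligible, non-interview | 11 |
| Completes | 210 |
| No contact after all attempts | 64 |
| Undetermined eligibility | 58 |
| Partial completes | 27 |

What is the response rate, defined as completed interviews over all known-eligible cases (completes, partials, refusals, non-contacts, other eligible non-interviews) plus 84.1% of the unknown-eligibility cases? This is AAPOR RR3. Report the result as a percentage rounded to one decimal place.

50.4%

Numerator: 210
Determined eligible: 210 + 27 + 56 + 64 + 11 = 368
Estimated eligible among unknowns: 0.8410 × 58 = 48.78
Denom: 368 + 48.78 = 416.78
RR3 = 210 / 416.78 = 0.5039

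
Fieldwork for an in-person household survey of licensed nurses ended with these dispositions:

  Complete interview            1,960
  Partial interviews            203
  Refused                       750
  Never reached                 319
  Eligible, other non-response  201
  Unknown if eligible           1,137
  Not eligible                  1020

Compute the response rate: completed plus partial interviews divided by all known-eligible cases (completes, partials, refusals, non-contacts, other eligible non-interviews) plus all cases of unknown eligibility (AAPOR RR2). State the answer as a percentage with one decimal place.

47.3%

Numerator = 1960 + 203 = 2163
Denom = 1960 + 203 + 750 + 319 + 201 + 1137 = 4570
RR2 = 2163 / 4570 = 0.4733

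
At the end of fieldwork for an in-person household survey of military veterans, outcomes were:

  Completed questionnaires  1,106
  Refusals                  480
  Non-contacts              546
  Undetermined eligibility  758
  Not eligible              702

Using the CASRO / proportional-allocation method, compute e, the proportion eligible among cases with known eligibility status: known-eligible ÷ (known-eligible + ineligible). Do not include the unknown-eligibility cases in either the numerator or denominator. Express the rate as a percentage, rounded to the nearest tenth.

75.2%

Determined eligible: 1106 + 480 + 546 = 2132
e = 2132 / (2132 + 702) = 2132 / 2834 = 0.7523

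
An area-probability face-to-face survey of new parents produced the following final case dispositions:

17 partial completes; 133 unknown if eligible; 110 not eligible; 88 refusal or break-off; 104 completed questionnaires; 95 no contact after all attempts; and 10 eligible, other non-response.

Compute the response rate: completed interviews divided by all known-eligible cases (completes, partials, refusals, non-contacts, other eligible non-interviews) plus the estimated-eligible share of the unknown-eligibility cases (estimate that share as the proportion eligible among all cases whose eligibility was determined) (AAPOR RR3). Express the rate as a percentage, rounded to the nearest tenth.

Numerator = 104
Eligible (known) = 104 + 17 + 88 + 95 + 10 = 314
e = 314 / (314 + 110) = 314 / 424 = 0.7406
Eligible share of unknowns = 0.7406 × 133 = 98.50
Base = 314 + 98.50 = 412.50
RR3 = 104 / 412.50 = 0.2521

25.2%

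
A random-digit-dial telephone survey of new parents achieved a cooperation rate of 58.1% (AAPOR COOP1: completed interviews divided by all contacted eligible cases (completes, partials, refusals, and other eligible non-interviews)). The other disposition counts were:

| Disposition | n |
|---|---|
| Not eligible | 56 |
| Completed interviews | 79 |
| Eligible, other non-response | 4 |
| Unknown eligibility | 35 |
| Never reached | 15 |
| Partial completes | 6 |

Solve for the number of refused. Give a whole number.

COOP1 = 79 / D = 0.581
D = 79 / 0.581 = 136.0
Rest of base = 89
refused = 136.0 − 89 ≈ 47

47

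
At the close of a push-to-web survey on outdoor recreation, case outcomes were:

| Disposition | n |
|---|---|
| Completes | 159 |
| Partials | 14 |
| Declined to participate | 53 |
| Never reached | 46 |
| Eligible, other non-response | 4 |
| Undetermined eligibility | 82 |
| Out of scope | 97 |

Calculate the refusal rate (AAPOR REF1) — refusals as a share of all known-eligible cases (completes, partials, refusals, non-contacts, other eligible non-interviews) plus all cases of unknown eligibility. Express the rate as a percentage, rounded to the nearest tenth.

Top: 53
Denominator: 159 + 14 + 53 + 46 + 4 + 82 = 358
REF1 = 53 / 358 = 0.1480

14.8%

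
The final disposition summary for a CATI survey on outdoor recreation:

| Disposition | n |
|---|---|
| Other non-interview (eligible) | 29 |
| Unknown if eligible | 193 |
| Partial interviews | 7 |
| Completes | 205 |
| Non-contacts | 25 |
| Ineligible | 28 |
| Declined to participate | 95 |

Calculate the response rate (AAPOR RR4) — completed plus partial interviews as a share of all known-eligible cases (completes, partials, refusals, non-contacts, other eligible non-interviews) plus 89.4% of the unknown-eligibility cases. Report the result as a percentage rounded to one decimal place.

Numerator → 205 + 7 = 212
Determined eligible → 205 + 7 + 95 + 25 + 29 = 361
Estimated eligible among unknowns → 0.8940 × 193 = 172.54
Denom → 361 + 172.54 = 533.54
RR4 = 212 / 533.54 = 0.3973

39.7%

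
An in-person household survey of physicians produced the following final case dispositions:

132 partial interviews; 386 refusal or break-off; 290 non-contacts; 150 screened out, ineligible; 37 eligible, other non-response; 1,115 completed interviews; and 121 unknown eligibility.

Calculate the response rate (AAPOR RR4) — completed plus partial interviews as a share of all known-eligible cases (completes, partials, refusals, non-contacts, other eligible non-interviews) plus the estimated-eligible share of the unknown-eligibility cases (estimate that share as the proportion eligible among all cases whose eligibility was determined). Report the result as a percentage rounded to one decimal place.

Top → 1115 + 132 = 1247
Determined eligible → 1115 + 132 + 386 + 290 + 37 = 1960
e = 1960 / (1960 + 150) = 1960 / 2110 = 0.9289
Estimated eligible among unknowns → 0.9289 × 121 = 112.40
Denominator → 1960 + 112.40 = 2072.40
RR4 = 1247 / 2072.40 = 0.6017

60.2%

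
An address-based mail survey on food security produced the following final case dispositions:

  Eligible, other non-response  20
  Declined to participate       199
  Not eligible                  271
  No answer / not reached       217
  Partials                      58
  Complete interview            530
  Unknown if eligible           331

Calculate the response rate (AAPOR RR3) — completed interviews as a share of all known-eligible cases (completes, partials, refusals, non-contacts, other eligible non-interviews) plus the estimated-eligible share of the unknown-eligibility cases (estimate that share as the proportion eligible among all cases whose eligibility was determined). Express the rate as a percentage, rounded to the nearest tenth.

41.2%

Num = 530
Eligible (known) = 530 + 58 + 199 + 217 + 20 = 1024
e = 1024 / (1024 + 271) = 1024 / 1295 = 0.7907
e × U = 0.7907 × 331 = 261.72
Denom = 1024 + 261.72 = 1285.72
RR3 = 530 / 1285.72 = 0.4122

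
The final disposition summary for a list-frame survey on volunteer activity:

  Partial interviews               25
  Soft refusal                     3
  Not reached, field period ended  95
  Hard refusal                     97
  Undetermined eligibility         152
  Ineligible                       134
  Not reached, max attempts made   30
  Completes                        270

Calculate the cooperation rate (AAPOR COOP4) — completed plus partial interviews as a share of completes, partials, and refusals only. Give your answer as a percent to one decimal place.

Refusal or break-off = 97 + 3 = 100
No answer / not reached = 95 + 30 = 125
Numerator → 270 + 25 = 295
Base → 270 + 25 + 100 = 395
COOP4 = 295 / 395 = 0.7468

74.7%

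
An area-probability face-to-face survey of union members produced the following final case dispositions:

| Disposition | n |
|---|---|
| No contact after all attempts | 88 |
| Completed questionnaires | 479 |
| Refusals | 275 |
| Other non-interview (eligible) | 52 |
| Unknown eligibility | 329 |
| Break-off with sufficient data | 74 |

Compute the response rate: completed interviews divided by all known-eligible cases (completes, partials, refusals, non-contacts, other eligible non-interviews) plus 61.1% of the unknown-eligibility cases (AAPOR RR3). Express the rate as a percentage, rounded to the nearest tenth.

41.0%

Top: 479
Eligible (known): 479 + 74 + 275 + 88 + 52 = 968
Estimated eligible among unknowns: 0.6110 × 329 = 201.02
Base: 968 + 201.02 = 1169.02
RR3 = 479 / 1169.02 = 0.4097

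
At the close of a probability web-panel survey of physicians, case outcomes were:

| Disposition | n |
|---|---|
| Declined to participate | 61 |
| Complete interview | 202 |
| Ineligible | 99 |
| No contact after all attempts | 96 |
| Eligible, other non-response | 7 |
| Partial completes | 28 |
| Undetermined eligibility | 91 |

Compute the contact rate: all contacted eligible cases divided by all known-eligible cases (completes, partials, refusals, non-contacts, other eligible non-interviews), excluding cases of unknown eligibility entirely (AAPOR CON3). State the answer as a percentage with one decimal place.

75.6%

Top → 202 + 28 + 61 + 7 = 298
Base → 202 + 28 + 61 + 96 + 7 = 394
CON3 = 298 / 394 = 0.7563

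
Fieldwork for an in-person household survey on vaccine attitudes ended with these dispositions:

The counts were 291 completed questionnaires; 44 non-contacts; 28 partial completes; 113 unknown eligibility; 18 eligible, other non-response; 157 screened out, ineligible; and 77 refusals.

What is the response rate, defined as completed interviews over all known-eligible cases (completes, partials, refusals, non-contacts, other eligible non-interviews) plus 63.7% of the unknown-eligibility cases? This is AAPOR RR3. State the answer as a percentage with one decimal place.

Numerator: 291
Eligible (known): 291 + 28 + 77 + 44 + 18 = 458
Estimated eligible among unknowns: 0.6370 × 113 = 71.98
Denom: 458 + 71.98 = 529.98
RR3 = 291 / 529.98 = 0.5491

54.9%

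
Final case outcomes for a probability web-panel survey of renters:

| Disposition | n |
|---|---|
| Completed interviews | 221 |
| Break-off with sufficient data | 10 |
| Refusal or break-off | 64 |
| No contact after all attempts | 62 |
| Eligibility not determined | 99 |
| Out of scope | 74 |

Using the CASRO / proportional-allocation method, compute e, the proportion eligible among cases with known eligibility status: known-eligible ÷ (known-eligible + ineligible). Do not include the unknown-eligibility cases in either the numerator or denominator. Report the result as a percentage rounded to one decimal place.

Eligible (known) = 221 + 10 + 64 + 62 = 357
e = 357 / (357 + 74) = 357 / 431 = 0.8283

82.8%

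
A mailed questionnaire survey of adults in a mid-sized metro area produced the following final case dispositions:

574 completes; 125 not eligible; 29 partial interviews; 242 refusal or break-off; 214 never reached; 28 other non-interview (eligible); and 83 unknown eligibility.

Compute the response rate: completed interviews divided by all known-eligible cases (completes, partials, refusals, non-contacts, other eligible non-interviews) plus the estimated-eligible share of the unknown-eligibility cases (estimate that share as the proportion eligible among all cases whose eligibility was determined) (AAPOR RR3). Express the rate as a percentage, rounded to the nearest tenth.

49.4%

Num: 574
Known eligible: 574 + 29 + 242 + 214 + 28 = 1087
e = 1087 / (1087 + 125) = 1087 / 1212 = 0.8969
Eligible share of unknowns: 0.8969 × 83 = 74.44
Base: 1087 + 74.44 = 1161.44
RR3 = 574 / 1161.44 = 0.4942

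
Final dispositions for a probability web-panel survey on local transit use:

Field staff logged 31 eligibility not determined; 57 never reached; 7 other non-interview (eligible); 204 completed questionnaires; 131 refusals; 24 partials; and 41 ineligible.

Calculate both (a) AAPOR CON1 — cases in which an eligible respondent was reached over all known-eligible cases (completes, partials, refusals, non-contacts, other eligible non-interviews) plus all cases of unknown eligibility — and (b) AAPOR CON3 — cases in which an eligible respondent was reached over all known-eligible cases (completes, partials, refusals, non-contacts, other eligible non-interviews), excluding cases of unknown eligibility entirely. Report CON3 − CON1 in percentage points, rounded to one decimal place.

Top: 204 + 24 + 131 + 7 = 366
Denominator: 204 + 24 + 131 + 57 + 7 + 31 = 454
CON1 = 366 / 454 = 0.8062
Denominator: 204 + 24 + 131 + 57 + 7 = 423
CON3 = 366 / 423 = 0.8652
Difference = 86.52 − 80.62 = 5.90 percentage points

5.9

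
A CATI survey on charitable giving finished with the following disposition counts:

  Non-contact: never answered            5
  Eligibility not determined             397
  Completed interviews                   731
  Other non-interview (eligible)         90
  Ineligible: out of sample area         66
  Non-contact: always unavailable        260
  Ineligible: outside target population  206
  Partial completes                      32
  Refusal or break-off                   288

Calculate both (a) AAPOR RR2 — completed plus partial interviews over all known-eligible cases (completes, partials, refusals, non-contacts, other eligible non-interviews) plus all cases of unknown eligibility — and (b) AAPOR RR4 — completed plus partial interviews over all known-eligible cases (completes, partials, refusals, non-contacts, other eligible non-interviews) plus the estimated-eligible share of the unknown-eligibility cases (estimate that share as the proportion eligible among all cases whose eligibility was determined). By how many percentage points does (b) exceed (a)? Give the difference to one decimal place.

1.6

No answer / not reached = 5 + 260 = 265
Screened out, ineligible = 206 + 66 = 272
Top = 731 + 32 = 763
Denominator = 731 + 32 + 288 + 265 + 90 + 397 = 1803
RR2 = 763 / 1803 = 0.4232
Determined eligible = 731 + 32 + 288 + 265 + 90 = 1406
e = 1406 / (1406 + 272) = 1406 / 1678 = 0.8379
Estimated eligible among unknowns = 0.8379 × 397 = 332.65
Denominator = 1406 + 332.65 = 1738.65
RR4 = 763 / 1738.65 = 0.4388
Difference = 43.88 − 42.32 = 1.56 percentage points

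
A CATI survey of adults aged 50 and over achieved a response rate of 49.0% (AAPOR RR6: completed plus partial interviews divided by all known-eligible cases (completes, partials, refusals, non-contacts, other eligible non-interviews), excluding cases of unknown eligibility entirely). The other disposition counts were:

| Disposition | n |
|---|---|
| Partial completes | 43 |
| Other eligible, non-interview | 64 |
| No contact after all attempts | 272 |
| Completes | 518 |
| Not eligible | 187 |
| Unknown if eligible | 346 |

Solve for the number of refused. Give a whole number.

248

Numerator = 518 + 43 = 561
RR6 = 561 / D = 0.490
D = 561 / 0.490 = 1144.9
Rest of base = 897
refused = 1144.9 − 897 ≈ 248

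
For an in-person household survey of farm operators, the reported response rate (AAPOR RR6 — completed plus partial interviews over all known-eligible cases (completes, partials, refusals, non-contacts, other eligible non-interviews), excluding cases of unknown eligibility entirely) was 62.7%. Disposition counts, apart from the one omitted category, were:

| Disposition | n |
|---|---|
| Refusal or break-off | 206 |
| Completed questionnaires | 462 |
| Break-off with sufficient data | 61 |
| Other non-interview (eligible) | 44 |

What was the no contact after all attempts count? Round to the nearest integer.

Num: 462 + 61 = 523
RR6 = 523 / D = 0.627
D = 523 / 0.627 = 834.1
Remaining denominator categories sum to 773
no contact after all attempts = 834.1 − 773 ≈ 61

61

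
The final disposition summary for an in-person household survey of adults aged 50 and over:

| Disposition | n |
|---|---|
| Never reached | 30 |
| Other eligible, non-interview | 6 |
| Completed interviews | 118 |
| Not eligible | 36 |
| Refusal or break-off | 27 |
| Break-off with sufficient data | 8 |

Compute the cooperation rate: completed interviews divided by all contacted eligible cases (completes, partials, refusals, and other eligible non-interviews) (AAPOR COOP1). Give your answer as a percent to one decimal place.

74.2%

Num → 118
Denom → 118 + 8 + 27 + 6 = 159
COOP1 = 118 / 159 = 0.7421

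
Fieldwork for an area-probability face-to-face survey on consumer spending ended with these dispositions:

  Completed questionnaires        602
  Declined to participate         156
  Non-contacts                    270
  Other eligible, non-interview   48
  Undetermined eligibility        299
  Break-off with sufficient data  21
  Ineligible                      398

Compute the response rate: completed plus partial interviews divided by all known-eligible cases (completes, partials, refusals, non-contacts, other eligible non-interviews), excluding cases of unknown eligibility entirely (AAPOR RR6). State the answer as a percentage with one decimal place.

Top = 602 + 21 = 623
Base = 602 + 21 + 156 + 270 + 48 = 1097
RR6 = 623 / 1097 = 0.5679

56.8%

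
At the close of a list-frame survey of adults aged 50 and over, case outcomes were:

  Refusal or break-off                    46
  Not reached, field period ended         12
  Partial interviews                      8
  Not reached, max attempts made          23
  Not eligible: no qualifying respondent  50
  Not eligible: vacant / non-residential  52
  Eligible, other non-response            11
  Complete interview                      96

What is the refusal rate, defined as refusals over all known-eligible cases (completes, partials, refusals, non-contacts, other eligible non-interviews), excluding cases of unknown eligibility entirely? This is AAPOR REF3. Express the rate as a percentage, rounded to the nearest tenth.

23.5%

Never reached = 12 + 23 = 35
Out of scope = 50 + 52 = 102
Num: 46
Denominator: 96 + 8 + 46 + 35 + 11 = 196
REF3 = 46 / 196 = 0.2347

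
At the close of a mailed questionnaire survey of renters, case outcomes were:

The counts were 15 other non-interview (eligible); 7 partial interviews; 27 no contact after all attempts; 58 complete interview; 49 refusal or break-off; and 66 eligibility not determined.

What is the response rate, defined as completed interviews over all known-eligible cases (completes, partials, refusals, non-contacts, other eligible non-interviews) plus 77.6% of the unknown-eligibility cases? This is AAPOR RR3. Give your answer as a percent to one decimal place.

28.0%

Num = 58
Known eligible = 58 + 7 + 49 + 27 + 15 = 156
e × U = 0.7760 × 66 = 51.22
Denominator = 156 + 51.22 = 207.22
RR3 = 58 / 207.22 = 0.2799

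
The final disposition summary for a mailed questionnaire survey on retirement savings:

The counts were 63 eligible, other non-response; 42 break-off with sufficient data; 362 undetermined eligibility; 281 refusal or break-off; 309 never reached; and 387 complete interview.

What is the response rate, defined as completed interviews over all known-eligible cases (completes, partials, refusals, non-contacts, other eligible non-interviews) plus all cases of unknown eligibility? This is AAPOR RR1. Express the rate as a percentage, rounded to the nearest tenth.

26.8%

Top → 387
Denominator → 387 + 42 + 281 + 309 + 63 + 362 = 1444
RR1 = 387 / 1444 = 0.2680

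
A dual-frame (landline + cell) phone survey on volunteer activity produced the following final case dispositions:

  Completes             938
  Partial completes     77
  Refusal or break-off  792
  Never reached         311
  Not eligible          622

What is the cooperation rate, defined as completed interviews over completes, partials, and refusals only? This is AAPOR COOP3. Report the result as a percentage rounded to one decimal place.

51.9%

Num: 938
Denom: 938 + 77 + 792 = 1807
COOP3 = 938 / 1807 = 0.5191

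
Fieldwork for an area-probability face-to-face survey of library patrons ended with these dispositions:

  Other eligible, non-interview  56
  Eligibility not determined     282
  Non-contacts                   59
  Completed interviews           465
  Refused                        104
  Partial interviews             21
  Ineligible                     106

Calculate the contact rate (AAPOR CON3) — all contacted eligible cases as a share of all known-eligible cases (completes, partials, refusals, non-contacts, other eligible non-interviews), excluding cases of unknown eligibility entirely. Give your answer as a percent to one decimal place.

91.6%

Numerator: 465 + 21 + 104 + 56 = 646
Base: 465 + 21 + 104 + 59 + 56 = 705
CON3 = 646 / 705 = 0.9163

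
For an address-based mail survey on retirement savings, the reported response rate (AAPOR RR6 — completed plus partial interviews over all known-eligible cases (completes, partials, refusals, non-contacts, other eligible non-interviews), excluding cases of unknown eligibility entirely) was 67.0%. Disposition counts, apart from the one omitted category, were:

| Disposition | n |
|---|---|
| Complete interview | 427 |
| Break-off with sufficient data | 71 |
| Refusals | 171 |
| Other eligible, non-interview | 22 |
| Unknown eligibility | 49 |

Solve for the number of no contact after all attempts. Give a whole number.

Num → 427 + 71 = 498
RR6 = 498 / D = 0.670
D = 498 / 0.670 = 743.3
Rest of base = 691
no contact after all attempts = 743.3 − 691 ≈ 52

52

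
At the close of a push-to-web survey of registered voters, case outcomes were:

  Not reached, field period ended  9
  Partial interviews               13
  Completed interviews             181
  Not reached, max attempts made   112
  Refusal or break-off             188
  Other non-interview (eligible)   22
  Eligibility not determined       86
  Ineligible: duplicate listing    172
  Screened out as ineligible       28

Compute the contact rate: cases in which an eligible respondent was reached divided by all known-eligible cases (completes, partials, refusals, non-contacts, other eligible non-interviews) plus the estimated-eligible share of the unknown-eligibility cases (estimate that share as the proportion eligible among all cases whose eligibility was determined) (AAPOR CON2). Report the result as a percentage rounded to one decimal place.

68.8%

Never reached = 9 + 112 = 121
Out of scope = 28 + 172 = 200
Num: 181 + 13 + 188 + 22 = 404
Known eligible: 181 + 13 + 188 + 121 + 22 = 525
e = 525 / (525 + 200) = 525 / 725 = 0.7241
Eligible share of unknowns: 0.7241 × 86 = 62.27
Base: 525 + 62.27 = 587.27
CON2 = 404 / 587.27 = 0.6879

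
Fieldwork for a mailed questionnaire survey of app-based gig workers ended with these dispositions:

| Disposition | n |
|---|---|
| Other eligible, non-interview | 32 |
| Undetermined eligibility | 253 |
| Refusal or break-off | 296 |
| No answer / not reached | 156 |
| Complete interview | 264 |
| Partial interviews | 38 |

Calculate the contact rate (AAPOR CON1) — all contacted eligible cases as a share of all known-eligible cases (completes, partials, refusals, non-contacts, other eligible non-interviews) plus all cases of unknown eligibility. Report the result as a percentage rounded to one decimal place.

Top: 264 + 38 + 296 + 32 = 630
Denominator: 264 + 38 + 296 + 156 + 32 + 253 = 1039
CON1 = 630 / 1039 = 0.6064

60.6%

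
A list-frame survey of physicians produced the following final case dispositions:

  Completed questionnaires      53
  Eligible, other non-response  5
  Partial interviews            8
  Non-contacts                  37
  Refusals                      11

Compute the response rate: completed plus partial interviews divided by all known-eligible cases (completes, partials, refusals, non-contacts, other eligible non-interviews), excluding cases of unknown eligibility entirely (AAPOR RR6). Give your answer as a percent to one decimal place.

Top: 53 + 8 = 61
Base: 53 + 8 + 11 + 37 + 5 = 114
RR6 = 61 / 114 = 0.5351

53.5%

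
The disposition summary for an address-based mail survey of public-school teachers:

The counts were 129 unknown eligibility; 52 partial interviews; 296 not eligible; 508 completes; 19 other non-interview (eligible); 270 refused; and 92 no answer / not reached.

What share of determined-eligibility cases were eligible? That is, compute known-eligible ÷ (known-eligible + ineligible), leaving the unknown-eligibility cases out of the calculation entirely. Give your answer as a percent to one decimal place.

Determined eligible: 508 + 52 + 270 + 92 + 19 = 941
e = 941 / (941 + 296) = 941 / 1237 = 0.7607

76.1%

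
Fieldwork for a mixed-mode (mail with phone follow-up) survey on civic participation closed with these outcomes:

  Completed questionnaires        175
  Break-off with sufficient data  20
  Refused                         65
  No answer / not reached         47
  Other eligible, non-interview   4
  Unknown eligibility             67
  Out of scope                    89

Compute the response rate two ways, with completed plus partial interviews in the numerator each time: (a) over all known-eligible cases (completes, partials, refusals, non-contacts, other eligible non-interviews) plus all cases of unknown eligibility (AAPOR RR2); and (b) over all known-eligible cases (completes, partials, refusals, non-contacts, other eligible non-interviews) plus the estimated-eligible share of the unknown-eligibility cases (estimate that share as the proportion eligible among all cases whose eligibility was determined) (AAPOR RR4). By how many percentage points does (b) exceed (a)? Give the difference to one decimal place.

2.1

Numerator = 175 + 20 = 195
Denom = 175 + 20 + 65 + 47 + 4 + 67 = 378
RR2 = 195 / 378 = 0.5159
Known eligible = 175 + 20 + 65 + 47 + 4 = 311
e = 311 / (311 + 89) = 311 / 400 = 0.7775
e × U = 0.7775 × 67 = 52.09
Denom = 311 + 52.09 = 363.09
RR4 = 195 / 363.09 = 0.5371
Difference = 53.71 − 51.59 = 2.12 percentage points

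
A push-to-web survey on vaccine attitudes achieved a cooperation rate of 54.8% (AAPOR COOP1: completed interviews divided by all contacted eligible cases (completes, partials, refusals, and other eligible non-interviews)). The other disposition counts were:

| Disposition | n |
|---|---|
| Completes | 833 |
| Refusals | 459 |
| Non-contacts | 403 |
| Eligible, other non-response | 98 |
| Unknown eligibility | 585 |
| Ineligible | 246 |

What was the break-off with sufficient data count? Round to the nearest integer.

COOP1 = 833 / D = 0.548
D = 833 / 0.548 = 1520.1
Remaining denominator categories sum to 1390
break-off with sufficient data = 1520.1 − 1390 ≈ 130

130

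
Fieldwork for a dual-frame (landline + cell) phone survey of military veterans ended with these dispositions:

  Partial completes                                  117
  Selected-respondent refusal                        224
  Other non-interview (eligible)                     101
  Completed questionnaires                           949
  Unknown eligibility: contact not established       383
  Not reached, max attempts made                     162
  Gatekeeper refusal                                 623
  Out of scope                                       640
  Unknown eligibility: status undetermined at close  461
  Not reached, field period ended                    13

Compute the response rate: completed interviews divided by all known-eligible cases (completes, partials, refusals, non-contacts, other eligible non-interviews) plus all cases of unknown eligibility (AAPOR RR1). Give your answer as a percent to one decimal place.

31.3%

Refused = 623 + 224 = 847
Non-contacts = 13 + 162 = 175
Unknown if eligible = 383 + 461 = 844
Num: 949
Denom: 949 + 117 + 847 + 175 + 101 + 844 = 3033
RR1 = 949 / 3033 = 0.3129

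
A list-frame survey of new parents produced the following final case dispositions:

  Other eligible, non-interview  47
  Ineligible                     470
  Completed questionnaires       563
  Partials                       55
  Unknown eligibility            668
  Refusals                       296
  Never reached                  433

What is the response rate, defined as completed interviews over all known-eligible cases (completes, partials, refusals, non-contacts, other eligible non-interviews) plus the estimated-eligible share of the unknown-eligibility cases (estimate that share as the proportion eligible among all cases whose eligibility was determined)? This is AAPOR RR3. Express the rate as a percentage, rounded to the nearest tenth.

Top: 563
Known eligible: 563 + 55 + 296 + 433 + 47 = 1394
e = 1394 / (1394 + 470) = 1394 / 1864 = 0.7479
Eligible share of unknowns: 0.7479 × 668 = 499.60
Base: 1394 + 499.60 = 1893.60
RR3 = 563 / 1893.60 = 0.2973

29.7%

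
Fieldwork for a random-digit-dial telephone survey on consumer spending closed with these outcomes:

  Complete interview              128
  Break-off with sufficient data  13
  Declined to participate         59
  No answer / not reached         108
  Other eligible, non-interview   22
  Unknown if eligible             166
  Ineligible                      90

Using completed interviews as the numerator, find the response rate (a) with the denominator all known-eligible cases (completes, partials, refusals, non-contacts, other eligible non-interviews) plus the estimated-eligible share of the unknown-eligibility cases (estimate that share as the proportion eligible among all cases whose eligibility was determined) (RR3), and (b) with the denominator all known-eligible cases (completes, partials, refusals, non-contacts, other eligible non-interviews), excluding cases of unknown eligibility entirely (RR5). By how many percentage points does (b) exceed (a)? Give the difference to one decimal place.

Numerator: 128
Known eligible: 128 + 13 + 59 + 108 + 22 = 330
e = 330 / (330 + 90) = 330 / 420 = 0.7857
e × U: 0.7857 × 166 = 130.43
Base: 330 + 130.43 = 460.43
RR3 = 128 / 460.43 = 0.2780
Base: 128 + 13 + 59 + 108 + 22 = 330
RR5 = 128 / 330 = 0.3879
Difference = 38.79 − 27.80 = 10.99 percentage points

11.0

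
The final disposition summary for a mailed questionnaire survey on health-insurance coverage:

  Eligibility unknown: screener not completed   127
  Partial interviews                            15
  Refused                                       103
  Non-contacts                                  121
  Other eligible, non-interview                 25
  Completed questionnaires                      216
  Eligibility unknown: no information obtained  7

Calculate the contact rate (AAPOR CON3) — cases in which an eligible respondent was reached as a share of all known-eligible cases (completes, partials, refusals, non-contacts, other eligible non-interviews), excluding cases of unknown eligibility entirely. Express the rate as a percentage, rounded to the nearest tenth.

74.8%

Eligibility not determined = 127 + 7 = 134
Top → 216 + 15 + 103 + 25 = 359
Denom → 216 + 15 + 103 + 121 + 25 = 480
CON3 = 359 / 480 = 0.7479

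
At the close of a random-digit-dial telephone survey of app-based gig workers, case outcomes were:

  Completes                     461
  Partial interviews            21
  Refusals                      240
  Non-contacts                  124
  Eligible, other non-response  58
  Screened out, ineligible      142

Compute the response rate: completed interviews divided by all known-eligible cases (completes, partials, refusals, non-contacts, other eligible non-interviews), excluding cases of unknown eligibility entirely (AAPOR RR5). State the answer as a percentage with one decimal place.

Top → 461
Denom → 461 + 21 + 240 + 124 + 58 = 904
RR5 = 461 / 904 = 0.5100

51.0%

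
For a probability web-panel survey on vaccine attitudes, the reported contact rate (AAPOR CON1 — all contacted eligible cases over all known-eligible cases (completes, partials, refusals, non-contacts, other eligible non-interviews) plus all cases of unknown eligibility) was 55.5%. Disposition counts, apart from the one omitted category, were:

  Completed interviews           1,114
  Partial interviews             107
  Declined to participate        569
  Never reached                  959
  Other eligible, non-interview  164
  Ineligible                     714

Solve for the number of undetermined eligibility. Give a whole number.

608

Num: 1114 + 107 + 569 + 164 = 1954
CON1 = 1954 / D = 0.555
D = 1954 / 0.555 = 3520.7
Other denominator terms total 2913
undetermined eligibility = 3520.7 − 2913 ≈ 608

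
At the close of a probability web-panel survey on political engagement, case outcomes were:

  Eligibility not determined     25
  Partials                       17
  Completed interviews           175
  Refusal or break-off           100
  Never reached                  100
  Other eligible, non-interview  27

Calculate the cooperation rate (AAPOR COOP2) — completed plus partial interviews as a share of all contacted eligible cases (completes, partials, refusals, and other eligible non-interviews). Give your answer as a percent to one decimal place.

Num → 175 + 17 = 192
Denominator → 175 + 17 + 100 + 27 = 319
COOP2 = 192 / 319 = 0.6019

60.2%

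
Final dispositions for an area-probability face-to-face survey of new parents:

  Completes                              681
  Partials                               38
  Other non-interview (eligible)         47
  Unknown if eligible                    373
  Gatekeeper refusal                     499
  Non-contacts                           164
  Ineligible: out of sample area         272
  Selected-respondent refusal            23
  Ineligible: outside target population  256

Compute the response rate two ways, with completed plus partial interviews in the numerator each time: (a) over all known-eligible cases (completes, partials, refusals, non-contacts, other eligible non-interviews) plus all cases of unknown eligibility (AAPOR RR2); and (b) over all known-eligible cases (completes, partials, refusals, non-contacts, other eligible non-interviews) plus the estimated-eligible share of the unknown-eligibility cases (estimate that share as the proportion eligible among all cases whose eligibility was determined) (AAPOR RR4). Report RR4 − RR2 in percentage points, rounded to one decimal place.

2.3

Refusals = 499 + 23 = 522
Screened out, ineligible = 256 + 272 = 528
Top = 681 + 38 = 719
Denom = 681 + 38 + 522 + 164 + 47 + 373 = 1825
RR2 = 719 / 1825 = 0.3940
Known eligible = 681 + 38 + 522 + 164 + 47 = 1452
e = 1452 / (1452 + 528) = 1452 / 1980 = 0.7333
e × U = 0.7333 × 373 = 273.52
Denom = 1452 + 273.52 = 1725.52
RR4 = 719 / 1725.52 = 0.4167
Difference = 41.67 − 39.40 = 2.27 percentage points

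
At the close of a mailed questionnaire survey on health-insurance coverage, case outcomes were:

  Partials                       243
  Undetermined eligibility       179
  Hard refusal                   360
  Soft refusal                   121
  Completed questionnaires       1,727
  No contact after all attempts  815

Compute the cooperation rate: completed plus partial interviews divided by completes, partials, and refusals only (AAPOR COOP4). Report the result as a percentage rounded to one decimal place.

80.4%

Declined to participate = 360 + 121 = 481
Top → 1727 + 243 = 1970
Denominator → 1727 + 243 + 481 = 2451
COOP4 = 1970 / 2451 = 0.8038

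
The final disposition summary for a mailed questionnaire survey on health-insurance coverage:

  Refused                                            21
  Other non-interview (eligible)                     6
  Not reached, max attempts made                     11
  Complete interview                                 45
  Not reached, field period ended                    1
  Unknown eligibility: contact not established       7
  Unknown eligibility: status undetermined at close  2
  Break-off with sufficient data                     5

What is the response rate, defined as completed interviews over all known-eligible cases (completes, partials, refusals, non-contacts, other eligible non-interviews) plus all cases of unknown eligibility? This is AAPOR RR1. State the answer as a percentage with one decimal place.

No contact after all attempts = 1 + 11 = 12
Undetermined eligibility = 7 + 2 = 9
Numerator = 45
Denom = 45 + 5 + 21 + 12 + 6 + 9 = 98
RR1 = 45 / 98 = 0.4592

45.9%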